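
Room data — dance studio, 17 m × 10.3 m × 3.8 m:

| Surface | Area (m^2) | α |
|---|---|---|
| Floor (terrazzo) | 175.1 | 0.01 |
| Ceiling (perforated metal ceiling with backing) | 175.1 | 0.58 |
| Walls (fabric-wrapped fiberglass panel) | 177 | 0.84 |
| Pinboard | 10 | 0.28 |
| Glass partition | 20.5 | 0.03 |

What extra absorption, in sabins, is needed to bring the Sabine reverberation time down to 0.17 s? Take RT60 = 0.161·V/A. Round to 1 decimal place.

A₁ = Σ Sᵢαᵢ = 175.1·0.01 + 175.1·0.58 + 177·0.84 + 10·0.28 + 20.5·0.03 = 255.404 sabins.
For T = 0.17 s, need A₂ = 0.161·V/T = 0.161·665.38/0.17 = 630.154 sabins.
Shortfall: 630.154 − 255.404 = 374.8 sabins.

374.8 sabins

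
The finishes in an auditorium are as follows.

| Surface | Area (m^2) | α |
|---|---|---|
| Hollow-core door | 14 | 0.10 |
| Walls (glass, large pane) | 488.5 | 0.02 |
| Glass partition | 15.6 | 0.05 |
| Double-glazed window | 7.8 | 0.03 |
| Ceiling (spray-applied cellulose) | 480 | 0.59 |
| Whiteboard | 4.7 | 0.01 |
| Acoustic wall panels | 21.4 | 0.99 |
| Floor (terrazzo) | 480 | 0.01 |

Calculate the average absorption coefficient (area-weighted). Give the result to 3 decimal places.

S = Σ Sᵢ = 14 + 488.5 + 15.6 + 7.8 + 480 + 4.7 + 21.4 + 480 = 1512.0 m^2.
Weighted sum Σ Sα = 321.417.
ᾱ = A/S = 0.213.

0.213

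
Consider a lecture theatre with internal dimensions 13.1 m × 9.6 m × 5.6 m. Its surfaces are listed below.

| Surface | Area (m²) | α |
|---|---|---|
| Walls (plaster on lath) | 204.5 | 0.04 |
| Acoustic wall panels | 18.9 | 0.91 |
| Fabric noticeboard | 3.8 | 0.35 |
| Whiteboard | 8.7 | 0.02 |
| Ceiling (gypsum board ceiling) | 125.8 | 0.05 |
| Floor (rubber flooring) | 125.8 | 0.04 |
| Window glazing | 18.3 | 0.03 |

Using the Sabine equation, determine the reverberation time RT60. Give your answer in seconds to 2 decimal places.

2.93 s

Equivalent absorption area: A = 204.5·0.04 + 18.9·0.91 + 3.8·0.35 + 8.7·0.02 + 125.8·0.05 + 125.8·0.04 + 18.3·0.03 = 38.754 m².
Room volume: 704.256 m³.
T = 0.161 V/A = 0.161·704.256/38.754 = 2.93 s.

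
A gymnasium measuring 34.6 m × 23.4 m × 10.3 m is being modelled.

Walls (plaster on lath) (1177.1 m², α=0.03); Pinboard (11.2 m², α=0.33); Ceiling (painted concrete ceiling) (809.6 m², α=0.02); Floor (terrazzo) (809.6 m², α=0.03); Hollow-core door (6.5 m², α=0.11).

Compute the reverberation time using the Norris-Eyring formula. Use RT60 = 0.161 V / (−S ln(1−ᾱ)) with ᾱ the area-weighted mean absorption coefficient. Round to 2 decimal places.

S = Σ Sᵢ = 2814.0 m².
Σ(Sᵢαᵢ) = 1177.1·0.03 + 11.2·0.33 + 809.6·0.02 + 809.6·0.03 + 6.5·0.11 = 80.204.
ᾱ = 80.204 / 2814.0 = 0.0285.
Eyring denominator: −S ln(1−ᾱ) = 81.364.
V = 34.6 × 23.4 × 10.3 = 8339.292 m³.
T = 0.161·V/[−S·ln(1−ᾱ)] = 0.161·8339.292/81.364 = 16.50 s.

16.50 s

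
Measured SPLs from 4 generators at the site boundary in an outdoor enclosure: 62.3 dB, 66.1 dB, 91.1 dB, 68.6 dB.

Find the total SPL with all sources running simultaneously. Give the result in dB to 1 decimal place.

91.1 dB

Σ 10^(Lᵢ/10) = 1.301e+09.
Back to dB: 10·log₁₀ Σ = 91.1 dB.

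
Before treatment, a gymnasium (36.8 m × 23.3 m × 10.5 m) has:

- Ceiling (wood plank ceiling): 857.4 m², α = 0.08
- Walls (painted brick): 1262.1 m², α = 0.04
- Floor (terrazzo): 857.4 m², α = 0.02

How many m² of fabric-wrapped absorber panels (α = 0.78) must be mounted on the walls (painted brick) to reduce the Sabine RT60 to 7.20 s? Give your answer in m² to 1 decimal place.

Total absorption A₁ = 857.4·0.08 + 1262.1·0.04 + 857.4·0.02
  = 68.592 + 50.484 + 17.148 = 136.224 m² sabins.
V = 9003.12 m³. Target absorption A₂ = 0.161 × 9003.12 / 7.20 = 201.320 sabins.
Absorption to add: 201.320 − 136.224 = 65.096 sabins.
Net gain per m²: Δα = 0.78 − 0.04 = 0.74.
Area = ΔA/Δα = 65.096/0.74 = 88.0 m².

88.0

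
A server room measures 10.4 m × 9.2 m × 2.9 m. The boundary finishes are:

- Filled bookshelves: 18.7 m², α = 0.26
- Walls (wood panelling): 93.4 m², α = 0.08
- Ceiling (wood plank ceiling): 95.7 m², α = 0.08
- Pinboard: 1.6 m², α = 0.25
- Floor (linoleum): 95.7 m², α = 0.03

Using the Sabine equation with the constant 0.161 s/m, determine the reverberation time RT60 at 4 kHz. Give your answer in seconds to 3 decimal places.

A = Σ Sᵢαᵢ = 18.7×0.26 + 93.4×0.08 + 95.7×0.08 + 1.6×0.25 + 95.7×0.03 = 23.261 sabins.
V = 10.4·9.2·2.9 = 277.472 m³.
RT60 = 0.161 · V / A = 0.161 × 277.472 / 23.261 = 1.921 s.

1.921 s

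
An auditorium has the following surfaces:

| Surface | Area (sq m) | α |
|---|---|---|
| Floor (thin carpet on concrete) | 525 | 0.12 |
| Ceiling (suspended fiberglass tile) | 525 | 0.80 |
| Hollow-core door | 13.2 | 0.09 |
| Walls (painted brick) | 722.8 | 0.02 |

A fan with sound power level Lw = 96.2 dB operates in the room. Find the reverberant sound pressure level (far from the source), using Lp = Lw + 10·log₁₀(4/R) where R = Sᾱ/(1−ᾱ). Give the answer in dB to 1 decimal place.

Σ(Sᵢαᵢ) = 525·0.12 + 525·0.80 + 13.2·0.09 + 722.8·0.02 = 498.644; total area S = 1786.0 sq m.
ᾱ = 498.644/1786.0 = 0.2792; R = Sᾱ/(1−ᾱ) = 498.644/(1−0.2792) = 691.792 sq m.
Lp = Lw + 10 log₁₀(4/R) = 96.2 -22.38 = 73.8 dB.

73.8 dB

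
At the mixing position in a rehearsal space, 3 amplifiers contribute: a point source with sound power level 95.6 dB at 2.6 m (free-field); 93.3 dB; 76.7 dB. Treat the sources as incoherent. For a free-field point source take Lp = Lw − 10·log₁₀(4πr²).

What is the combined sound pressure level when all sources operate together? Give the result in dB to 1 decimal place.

93.5 dB

Source at 2.6 m: Lp = 95.6 − 10·log₁₀(4π·2.6²) = 95.6 − 10·log₁₀(84.949) = 76.3 dB.
Σ 10^(Lᵢ/10) = 2.227e+09.
Back to dB: 10·log₁₀ Σ = 93.5 dB.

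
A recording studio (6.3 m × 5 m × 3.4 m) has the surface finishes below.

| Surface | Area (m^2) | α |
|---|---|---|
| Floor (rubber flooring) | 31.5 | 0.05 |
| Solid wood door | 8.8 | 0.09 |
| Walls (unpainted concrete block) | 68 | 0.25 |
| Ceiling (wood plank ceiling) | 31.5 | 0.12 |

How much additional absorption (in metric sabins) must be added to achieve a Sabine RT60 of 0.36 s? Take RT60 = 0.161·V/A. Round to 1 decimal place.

24.8 sabins

A₁ = Σ Sᵢαᵢ = 31.5·0.05 + 8.8·0.09 + 68·0.25 + 31.5·0.12 = 23.147 sabins.
V = 107.1 m³. Required absorption A₂ = 0.161 × 107.1 / 0.36 = 47.897 sabins.
ΔA = A₂ − A₁ = 47.897 − 23.147 = 24.8 sabins.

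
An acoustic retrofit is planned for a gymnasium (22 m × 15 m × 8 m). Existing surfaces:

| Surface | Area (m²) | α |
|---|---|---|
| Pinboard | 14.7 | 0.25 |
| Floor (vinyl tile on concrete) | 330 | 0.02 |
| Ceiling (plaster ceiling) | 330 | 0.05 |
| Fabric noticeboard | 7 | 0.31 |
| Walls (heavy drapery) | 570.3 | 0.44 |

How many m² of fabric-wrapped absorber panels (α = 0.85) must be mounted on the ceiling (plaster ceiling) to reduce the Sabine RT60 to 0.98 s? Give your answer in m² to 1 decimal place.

Equivalent absorption area: A₁ = 14.7*0.25 + 330*0.02 + 330*0.05 + 7*0.31 + 570.3*0.44 = 279.877 m².
V = 2640 m³. Target absorption A₂ = 0.161 × 2640 / 0.98 = 433.714 sabins.
Absorption to add: 433.714 − 279.877 = 153.837 sabins.
Each m² of panel replacing the ceiling (plaster ceiling) adds (0.85 − 0.05) = 0.80 sabins.
Panel area = 153.837 / 0.80 = 192.3 m².

192.3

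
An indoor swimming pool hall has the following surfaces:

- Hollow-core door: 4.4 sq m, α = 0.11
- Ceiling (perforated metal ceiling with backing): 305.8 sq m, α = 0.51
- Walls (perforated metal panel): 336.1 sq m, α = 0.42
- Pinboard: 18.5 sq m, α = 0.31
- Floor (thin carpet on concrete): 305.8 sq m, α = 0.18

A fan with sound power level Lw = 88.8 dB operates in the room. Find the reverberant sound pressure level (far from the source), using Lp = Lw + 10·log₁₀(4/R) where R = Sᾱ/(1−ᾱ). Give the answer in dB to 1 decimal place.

A = 358.383 sabins; S = 970.6 sq m.
ᾱ = 358.383/970.6 = 0.3692; R = Sᾱ/(1−ᾱ) = 358.383/(1−0.3692) = 568.140 sq m.
Lp = 88.8 + 10·log₁₀(4/568.140) = 88.8 + (-21.52) = 67.3 dB.

67.3 dB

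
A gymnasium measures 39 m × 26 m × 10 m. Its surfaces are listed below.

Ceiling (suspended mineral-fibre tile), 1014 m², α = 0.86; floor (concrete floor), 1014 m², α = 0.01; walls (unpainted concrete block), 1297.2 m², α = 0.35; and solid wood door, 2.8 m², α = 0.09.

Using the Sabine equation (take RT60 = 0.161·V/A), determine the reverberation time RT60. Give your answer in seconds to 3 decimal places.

Summing Sᵢαᵢ: 872.040 + 10.140 + 454.020 + 0.252 → A = 1336.452 sabins.
V = 39·26·10 = 10140 m³.
Sabine: RT60 = 0.161 × 10140 / 1336.452 = 1.222 s.

1.222 seconds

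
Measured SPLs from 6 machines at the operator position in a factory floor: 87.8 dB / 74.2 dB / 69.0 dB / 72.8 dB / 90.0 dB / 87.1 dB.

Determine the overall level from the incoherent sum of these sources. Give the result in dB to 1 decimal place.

93.4 dB

Σ 10^(Lᵢ/10) = 2.169e+09.
Back to dB: 10·log₁₀ Σ = 93.4 dB.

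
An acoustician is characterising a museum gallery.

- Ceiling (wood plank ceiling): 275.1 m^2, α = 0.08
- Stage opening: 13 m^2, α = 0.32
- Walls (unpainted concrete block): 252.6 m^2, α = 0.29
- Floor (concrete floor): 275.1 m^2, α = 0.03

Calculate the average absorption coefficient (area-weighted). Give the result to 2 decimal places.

0.13

Total surface area S = 815.8 m^2.
Weighted sum Σ Sα = 107.675.
ᾱ = 107.675 / 815.8 = 0.13.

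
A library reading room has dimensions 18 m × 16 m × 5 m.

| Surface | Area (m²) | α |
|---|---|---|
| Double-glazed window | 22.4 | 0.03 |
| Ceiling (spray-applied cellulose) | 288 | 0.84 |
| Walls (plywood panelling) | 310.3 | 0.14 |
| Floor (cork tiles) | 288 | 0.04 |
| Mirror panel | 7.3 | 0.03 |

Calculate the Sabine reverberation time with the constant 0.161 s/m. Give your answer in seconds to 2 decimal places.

A = Σ Sᵢαᵢ = 22.4*0.03 + 288*0.84 + 310.3*0.14 + 288*0.04 + 7.3*0.03 = 297.773 sabins.
Room volume: 1440 m³.
RT60 = 0.161 · V / A = 0.161 × 1440 / 297.773 = 0.78 s.

0.78 s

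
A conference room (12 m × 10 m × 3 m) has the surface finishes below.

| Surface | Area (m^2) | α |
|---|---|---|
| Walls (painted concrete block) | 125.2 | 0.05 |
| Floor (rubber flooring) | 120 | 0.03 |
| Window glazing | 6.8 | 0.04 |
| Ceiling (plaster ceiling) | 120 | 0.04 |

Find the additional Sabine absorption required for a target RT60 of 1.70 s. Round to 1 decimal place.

Equivalent absorption area: A₁ = 125.2·0.05 + 120·0.03 + 6.8·0.04 + 120·0.04 = 14.932 m^2.
V = 360 m³. Required absorption A₂ = 0.161 × 360 / 1.70 = 34.094 sabins.
Additional absorption ΔA = 34.094 − 14.932 = 19.2 sabins.

19.2 sabins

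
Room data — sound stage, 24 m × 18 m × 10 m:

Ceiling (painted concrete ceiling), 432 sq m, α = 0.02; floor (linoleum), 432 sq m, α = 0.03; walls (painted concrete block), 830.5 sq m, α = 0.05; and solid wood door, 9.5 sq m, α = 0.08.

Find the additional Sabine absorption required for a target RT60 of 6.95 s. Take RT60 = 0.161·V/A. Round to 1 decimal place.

Summing Sᵢαᵢ: 8.640 + 12.960 + 41.525 + 0.760 → A₁ = 63.885 sabins.
For T = 6.95 s, need A₂ = 0.161·V/T = 0.161·4320/6.95 = 100.075 sabins.
Additional absorption ΔA = 100.075 − 63.885 = 36.2 sabins.

36.2 sabins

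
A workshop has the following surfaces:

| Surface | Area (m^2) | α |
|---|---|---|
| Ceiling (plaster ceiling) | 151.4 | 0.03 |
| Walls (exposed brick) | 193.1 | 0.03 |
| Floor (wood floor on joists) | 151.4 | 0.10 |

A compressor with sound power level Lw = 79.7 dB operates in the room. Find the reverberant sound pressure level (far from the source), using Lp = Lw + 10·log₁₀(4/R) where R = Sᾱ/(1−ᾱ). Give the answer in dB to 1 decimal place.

A = 25.475 sabins; S = 495.9 m^2.
ᾱ = 25.475/495.9 = 0.0514; R = Sᾱ/(1−ᾱ) = 25.475/(1−0.0514) = 26.855 m^2.
Lp = Lw + 10 log₁₀(4/R) = 79.7 -8.27 = 71.4 dB.

71.4 dB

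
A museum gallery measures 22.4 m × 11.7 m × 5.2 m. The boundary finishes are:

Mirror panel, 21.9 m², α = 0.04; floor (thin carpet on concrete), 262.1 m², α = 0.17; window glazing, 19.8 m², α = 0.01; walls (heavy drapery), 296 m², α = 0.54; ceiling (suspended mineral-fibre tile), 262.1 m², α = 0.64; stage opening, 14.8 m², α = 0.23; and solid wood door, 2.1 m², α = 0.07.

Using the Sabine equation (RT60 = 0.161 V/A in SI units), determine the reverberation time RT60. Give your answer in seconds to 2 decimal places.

0.58 sec

Total absorption A = 21.9·0.04 + 262.1·0.17 + 19.8·0.01 + 296·0.54 + 262.1·0.64 + 14.8·0.23 + 2.1·0.07
  = 0.876 + 44.557 + 0.198 + 159.840 + 167.744 + 3.404 + 0.147 = 376.766 m² sabins.
Room volume: 1362.816 m³.
T = 0.161 V/A = 0.161·1362.816/376.766 = 0.58 s.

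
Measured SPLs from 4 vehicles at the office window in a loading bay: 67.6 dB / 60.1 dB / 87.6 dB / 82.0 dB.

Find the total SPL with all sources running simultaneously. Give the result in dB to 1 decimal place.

88.7 dB

Converting to relative power and adding: 10^(67.6/10) + 10^(60.1/10) + 10^(87.6/10) + 10^(82.0/10) = 7.407e+08.
L_total = 10·log₁₀(7.407e+08) = 88.7 dB.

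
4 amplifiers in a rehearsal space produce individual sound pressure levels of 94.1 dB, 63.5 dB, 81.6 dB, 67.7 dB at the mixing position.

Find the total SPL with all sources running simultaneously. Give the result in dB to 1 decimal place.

94.4 dB

Σ 10^(Lᵢ/10) = 2.723e+09.
Combined level = 10 log₁₀(2.723e+09) = 94.4 dB.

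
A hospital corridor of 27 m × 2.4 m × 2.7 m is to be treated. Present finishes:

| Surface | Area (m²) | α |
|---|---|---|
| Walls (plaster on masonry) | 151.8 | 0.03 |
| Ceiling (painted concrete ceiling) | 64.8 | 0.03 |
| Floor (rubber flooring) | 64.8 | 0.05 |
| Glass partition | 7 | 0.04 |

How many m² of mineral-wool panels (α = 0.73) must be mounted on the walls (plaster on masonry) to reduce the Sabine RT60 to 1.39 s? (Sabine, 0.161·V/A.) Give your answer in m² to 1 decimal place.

14.6

Total absorption A₁ = 151.8·0.03 + 64.8·0.03 + 64.8·0.05 + 7·0.04
  = 4.554 + 1.944 + 3.240 + 0.280 = 10.018 m² sabins.
V = 174.96 m³. Target absorption A₂ = 0.161 × 174.96 / 1.39 = 20.265 sabins.
Absorption to add: 20.265 − 10.018 = 10.247 sabins.
Net gain per m²: Δα = 0.73 − 0.03 = 0.70.
Area = ΔA/Δα = 10.247/0.70 = 14.6 m².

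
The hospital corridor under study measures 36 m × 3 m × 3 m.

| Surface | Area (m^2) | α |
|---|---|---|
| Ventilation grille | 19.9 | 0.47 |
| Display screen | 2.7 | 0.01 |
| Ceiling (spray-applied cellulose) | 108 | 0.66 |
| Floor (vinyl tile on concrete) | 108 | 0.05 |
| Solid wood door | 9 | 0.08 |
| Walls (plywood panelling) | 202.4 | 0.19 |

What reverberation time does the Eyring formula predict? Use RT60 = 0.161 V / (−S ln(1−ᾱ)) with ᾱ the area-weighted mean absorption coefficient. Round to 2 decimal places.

0.36 sec

Total surface area S = 19.9 + 2.7 + 108 + 108 + 9 + 202.4 = 450.0 m^2.
Σ(Sᵢαᵢ) = 19.9·0.47 + 2.7·0.01 + 108·0.66 + 108·0.05 + 9·0.08 + 202.4·0.19 = 125.236.
ᾱ = 125.236 / 450.0 = 0.2783.
Eyring denominator: −S ln(1−ᾱ) = 146.766.
V = 36 × 3 × 3 = 324 m³.
RT60 = 0.161 × 324 / 146.766 = 0.36 s.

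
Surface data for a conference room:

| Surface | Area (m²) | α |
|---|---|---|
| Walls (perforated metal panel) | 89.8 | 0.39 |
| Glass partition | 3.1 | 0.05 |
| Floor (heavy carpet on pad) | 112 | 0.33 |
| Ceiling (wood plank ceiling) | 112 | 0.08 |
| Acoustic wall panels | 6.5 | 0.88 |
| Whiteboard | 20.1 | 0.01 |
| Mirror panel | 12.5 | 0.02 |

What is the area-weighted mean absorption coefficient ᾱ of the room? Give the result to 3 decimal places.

0.245

Total surface area S = 356.0 m².
Σ(Sᵢαᵢ) = 89.8×0.39 + 3.1×0.05 + 112×0.33 + 112×0.08 + 6.5×0.88 + 20.1×0.01 + 12.5×0.02 = 87.268.
ᾱ = 87.268 / 356.0 = 0.245.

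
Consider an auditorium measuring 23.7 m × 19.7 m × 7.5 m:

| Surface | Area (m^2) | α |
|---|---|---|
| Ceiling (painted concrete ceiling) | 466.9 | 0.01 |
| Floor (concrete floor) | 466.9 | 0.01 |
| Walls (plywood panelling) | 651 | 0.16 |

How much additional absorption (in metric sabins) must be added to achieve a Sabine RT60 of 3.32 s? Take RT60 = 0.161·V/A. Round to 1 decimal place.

A₁ = Σ Sᵢαᵢ = 466.9·0.01 + 466.9·0.01 + 651·0.16 = 113.498 sabins.
Target A₂ = 0.161·3501.675/3.32 = 169.810 sabins (V = 3501.675 m³).
ΔA = A₂ − A₁ = 169.810 − 113.498 = 56.3 sabins.

56.3 sabins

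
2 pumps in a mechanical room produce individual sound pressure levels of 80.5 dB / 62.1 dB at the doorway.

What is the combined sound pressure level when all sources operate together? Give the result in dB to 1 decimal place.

Σ 10^(Lᵢ/10) = 1.138e+08.
Back to dB: 10·log₁₀ Σ = 80.6 dB.

80.6 dB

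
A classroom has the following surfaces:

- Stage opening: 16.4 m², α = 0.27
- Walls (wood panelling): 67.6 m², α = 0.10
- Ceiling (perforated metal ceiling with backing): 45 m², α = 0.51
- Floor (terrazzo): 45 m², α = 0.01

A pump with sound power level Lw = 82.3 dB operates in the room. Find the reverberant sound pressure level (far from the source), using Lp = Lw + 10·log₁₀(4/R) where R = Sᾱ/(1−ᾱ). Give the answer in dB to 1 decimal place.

72.0 dB

A = 34.588 sabins; S = 174.0 m².
ᾱ = 0.1988, so room constant R = A/(1−ᾱ) = 43.170 m².
Lp = 82.3 + 10·log₁₀(4/43.170) = 82.3 + (-10.33) = 72.0 dB.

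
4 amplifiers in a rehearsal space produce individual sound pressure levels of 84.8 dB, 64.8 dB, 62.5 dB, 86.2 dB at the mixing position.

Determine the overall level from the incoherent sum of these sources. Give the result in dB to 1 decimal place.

88.6 dB

Sum in the linear (power) domain: Σ 10^(Lᵢ/10) = 10^(84.8/10) + 10^(64.8/10) + 10^(62.5/10) + 10^(86.2/10) = 7.237e+08.
Combined level = 10 log₁₀(7.237e+08) = 88.6 dB.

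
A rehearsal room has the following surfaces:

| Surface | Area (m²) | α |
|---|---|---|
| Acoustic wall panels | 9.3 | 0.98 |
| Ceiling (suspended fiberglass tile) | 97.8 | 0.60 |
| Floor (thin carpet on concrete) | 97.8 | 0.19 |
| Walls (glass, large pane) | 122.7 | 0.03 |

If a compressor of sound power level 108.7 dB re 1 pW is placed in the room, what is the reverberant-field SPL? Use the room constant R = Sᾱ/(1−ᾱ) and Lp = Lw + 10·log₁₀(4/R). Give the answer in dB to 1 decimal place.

93.8 dB

A = 90.057 sabins; S = 327.6 m².
ᾱ = 0.2749, so room constant R = A/(1−ᾱ) = 124.199 m².
Lp = Lw + 10 log₁₀(4/R) = 108.7 -14.92 = 93.8 dB.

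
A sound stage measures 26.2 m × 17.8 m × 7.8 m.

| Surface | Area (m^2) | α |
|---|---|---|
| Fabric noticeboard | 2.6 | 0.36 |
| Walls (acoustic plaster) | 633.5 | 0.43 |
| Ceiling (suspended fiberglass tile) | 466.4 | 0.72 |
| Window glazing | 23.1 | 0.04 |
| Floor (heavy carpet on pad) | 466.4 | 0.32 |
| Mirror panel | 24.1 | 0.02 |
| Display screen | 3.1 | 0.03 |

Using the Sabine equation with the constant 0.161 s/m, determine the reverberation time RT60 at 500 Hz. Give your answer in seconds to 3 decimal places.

Equivalent absorption area: A = 2.6×0.36 + 633.5×0.43 + 466.4×0.72 + 23.1×0.04 + 466.4×0.32 + 24.1×0.02 + 3.1×0.03 = 759.896 m^2.
Room volume: 3637.608 m³.
Sabine: RT60 = 0.161 × 3637.608 / 759.896 = 0.771 s.

0.771 s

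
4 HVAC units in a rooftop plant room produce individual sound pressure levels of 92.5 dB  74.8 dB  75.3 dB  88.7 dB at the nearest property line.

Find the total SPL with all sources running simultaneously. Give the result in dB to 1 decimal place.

Σ 10^(Lᵢ/10) = 2.584e+09.
L_total = 10·log₁₀(2.584e+09) = 94.1 dB.

94.1 dB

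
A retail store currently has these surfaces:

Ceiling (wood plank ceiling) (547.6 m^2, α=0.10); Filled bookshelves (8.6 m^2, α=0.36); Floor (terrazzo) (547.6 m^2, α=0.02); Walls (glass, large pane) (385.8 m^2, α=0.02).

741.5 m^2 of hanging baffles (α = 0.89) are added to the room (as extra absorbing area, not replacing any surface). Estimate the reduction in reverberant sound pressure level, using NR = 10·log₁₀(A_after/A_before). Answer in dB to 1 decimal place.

Equivalent absorption area: A_before = 547.6·0.10 + 8.6·0.36 + 547.6·0.02 + 385.8·0.02 = 76.524 m^2.
Added absorption = 741.5 × 0.89 = 659.935 sabins.
A_after = 76.524 + 659.935 = 736.459 sabins.
Reduction = 10 log₁₀(A_after/A_before) = 10 log₁₀(9.6239) = 9.8 dB.

9.8 dB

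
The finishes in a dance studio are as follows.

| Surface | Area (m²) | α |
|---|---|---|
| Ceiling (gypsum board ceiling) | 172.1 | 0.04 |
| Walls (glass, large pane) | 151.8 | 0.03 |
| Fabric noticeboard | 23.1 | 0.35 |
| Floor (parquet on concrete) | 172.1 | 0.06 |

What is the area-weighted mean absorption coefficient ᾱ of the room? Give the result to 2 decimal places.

0.06

Total surface area S = 519.1 m².
Weighted sum Σ Sα = 29.849.
ᾱ = 29.849 / 519.1 = 0.06.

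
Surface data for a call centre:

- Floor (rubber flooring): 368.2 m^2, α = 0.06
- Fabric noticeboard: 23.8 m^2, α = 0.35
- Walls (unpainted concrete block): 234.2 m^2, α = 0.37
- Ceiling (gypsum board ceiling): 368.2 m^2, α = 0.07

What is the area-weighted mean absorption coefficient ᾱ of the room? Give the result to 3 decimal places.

0.144

S = Σ Sᵢ = 368.2 + 23.8 + 234.2 + 368.2 = 994.4 m^2.
Weighted sum Σ Sα = 142.850.
ᾱ = 142.850 / 994.4 = 0.144.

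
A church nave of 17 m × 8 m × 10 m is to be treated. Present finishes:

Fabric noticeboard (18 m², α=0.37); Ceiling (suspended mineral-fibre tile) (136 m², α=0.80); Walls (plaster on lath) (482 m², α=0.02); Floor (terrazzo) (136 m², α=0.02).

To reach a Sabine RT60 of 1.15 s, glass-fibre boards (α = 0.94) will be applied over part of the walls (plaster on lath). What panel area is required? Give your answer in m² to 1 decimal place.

68.0

Summing Sᵢαᵢ: 6.660 + 108.800 + 9.640 + 2.720 → A₁ = 127.820 sabins.
Required A₂ = 0.161·1360/1.15 = 190.400 sabins.
Absorption to add: 190.400 − 127.820 = 62.580 sabins.
Each m² of panel replacing the walls (plaster on lath) adds (0.94 − 0.02) = 0.92 sabins.
Area = ΔA/Δα = 62.580/0.92 = 68.0 m².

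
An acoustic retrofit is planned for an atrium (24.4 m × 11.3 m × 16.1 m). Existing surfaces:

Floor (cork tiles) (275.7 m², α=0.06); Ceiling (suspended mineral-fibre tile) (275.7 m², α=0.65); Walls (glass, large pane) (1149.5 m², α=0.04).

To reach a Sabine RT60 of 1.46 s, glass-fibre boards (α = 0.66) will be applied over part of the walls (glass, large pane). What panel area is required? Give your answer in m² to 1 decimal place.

Equivalent absorption area: A₁ = 275.7*0.06 + 275.7*0.65 + 1149.5*0.04 = 241.727 m².
Required A₂ = 0.161·4439.092/1.46 = 489.516 sabins.
Absorption to add: 489.516 − 241.727 = 247.789 sabins.
Each m² of panel replacing the walls (glass, large pane) adds (0.66 − 0.04) = 0.62 sabins.
Panel area = 247.789 / 0.62 = 399.7 m².

399.7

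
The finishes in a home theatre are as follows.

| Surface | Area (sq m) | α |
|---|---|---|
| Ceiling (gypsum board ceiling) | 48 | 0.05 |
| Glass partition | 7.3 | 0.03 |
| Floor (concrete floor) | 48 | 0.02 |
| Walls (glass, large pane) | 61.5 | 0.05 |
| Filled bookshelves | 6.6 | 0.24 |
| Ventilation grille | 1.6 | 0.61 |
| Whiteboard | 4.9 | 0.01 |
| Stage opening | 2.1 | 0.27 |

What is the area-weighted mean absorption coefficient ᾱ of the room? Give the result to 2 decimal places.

0.05

S = Σ Sᵢ = 48 + 7.3 + 48 + 61.5 + 6.6 + 1.6 + 4.9 + 2.1 = 180.0 sq m.
A = 48·0.05 + 7.3·0.03 + 48·0.02 + 61.5·0.05 + 6.6·0.24 + 1.6·0.61 + 4.9·0.01 + 2.1·0.27 = 9.830 sabins.
ᾱ = 9.830 / 180.0 = 0.05.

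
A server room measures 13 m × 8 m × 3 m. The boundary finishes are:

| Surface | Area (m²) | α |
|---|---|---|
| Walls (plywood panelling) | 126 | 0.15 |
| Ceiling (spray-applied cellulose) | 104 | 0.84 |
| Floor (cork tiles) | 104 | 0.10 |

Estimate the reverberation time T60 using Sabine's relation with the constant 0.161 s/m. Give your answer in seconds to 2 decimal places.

Summing Sᵢαᵢ: 18.900 + 87.360 + 10.400 → A = 116.660 sabins.
Room volume: 312 m³.
Sabine: RT60 = 0.161 × 312 / 116.660 = 0.43 s.

0.43 s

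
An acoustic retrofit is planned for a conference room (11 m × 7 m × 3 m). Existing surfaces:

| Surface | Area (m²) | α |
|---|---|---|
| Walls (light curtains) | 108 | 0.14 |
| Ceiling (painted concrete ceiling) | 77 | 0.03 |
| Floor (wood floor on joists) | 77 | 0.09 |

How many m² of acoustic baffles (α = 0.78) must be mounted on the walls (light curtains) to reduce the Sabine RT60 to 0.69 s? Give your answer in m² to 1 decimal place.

46.2

Summing Sᵢαᵢ: 15.120 + 2.310 + 6.930 → A₁ = 24.360 sabins.
V = 231 m³. Target absorption A₂ = 0.161 × 231 / 0.69 = 53.900 sabins.
ΔA needed = 53.900 − 24.360 = 29.540 sabins.
Each m² of panel replacing the walls (light curtains) adds (0.78 − 0.14) = 0.64 sabins.
Panel area = 29.540 / 0.64 = 46.2 m².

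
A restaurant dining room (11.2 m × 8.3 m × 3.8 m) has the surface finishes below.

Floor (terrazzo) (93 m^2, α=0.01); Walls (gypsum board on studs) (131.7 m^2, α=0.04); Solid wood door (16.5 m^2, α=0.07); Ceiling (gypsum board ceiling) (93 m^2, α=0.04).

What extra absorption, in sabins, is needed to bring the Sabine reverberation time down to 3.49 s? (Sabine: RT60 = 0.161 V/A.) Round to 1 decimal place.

5.2 sabins

A₁ = Σ Sᵢαᵢ = 93*0.01 + 131.7*0.04 + 16.5*0.07 + 93*0.04 = 11.073 sabins.
V = 353.248 m³. Required absorption A₂ = 0.161 × 353.248 / 3.49 = 16.296 sabins.
Shortfall: 16.296 − 11.073 = 5.2 sabins.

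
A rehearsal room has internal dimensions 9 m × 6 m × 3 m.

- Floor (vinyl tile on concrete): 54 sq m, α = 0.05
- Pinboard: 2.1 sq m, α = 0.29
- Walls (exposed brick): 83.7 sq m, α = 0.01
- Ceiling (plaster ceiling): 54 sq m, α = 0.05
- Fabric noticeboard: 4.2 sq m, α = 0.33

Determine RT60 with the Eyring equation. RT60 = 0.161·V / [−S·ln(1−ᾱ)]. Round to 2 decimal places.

Total surface area S = 54 + 2.1 + 83.7 + 54 + 4.2 = 198.0 sq m.
Σ(Sᵢαᵢ) = 54×0.05 + 2.1×0.29 + 83.7×0.01 + 54×0.05 + 4.2×0.33 = 8.232.
ᾱ = 8.232 / 198.0 = 0.0416.
Eyring denominator: −S ln(1−ᾱ) = 8.413.
V = 9 × 6 × 3 = 162 m³.
T = 0.161·V/[−S·ln(1−ᾱ)] = 0.161·162/8.413 = 3.10 s.

3.10 seconds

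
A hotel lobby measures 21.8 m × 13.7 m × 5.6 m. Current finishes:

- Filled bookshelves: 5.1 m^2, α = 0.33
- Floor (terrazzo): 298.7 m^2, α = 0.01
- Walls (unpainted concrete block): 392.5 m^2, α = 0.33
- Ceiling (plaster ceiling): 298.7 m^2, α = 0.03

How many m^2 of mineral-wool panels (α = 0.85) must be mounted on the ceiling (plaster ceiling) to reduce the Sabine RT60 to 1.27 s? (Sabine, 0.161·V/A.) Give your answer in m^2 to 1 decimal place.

84.0

Equivalent absorption area: A₁ = 5.1·0.33 + 298.7·0.01 + 392.5·0.33 + 298.7·0.03 = 143.156 m^2.
Required A₂ = 0.161·1672.496/1.27 = 212.025 sabins.
Absorption to add: 212.025 − 143.156 = 68.869 sabins.
Each m^2 of panel replacing the ceiling (plaster ceiling) adds (0.85 − 0.03) = 0.82 sabins.
Panel area = 68.869 / 0.82 = 84.0 m^2.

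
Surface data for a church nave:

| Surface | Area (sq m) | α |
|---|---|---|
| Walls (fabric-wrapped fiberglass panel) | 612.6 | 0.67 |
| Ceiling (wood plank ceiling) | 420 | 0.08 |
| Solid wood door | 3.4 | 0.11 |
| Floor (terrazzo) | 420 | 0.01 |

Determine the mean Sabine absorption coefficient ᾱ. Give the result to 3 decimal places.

Total surface area S = 1456.0 sq m.
A = 612.6×0.67 + 420×0.08 + 3.4×0.11 + 420×0.01 = 448.616 sabins.
ᾱ = 448.616 / 1456.0 = 0.308.

0.308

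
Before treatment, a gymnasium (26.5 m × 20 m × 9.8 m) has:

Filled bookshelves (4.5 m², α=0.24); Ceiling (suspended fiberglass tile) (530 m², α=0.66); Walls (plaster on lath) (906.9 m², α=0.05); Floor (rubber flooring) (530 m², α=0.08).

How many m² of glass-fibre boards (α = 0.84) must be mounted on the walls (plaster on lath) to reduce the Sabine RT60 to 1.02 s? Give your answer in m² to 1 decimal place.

Total absorption A₁ = 4.5*0.24 + 530*0.66 + 906.9*0.05 + 530*0.08
  = 1.080 + 349.800 + 45.345 + 42.400 = 438.625 m² sabins.
V = 5194 m³. Target absorption A₂ = 0.161 × 5194 / 1.02 = 819.837 sabins.
ΔA needed = 819.837 − 438.625 = 381.212 sabins.
Each m² of panel replacing the walls (plaster on lath) adds (0.84 − 0.05) = 0.79 sabins.
Area = ΔA/Δα = 381.212/0.79 = 482.5 m².

482.5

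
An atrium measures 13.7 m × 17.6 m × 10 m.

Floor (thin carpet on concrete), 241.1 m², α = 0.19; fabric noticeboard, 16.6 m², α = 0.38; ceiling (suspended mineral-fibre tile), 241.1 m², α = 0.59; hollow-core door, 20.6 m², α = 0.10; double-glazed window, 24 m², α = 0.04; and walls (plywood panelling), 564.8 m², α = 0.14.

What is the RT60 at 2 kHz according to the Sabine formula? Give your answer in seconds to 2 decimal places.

1.40 seconds

A = Σ Sᵢαᵢ = 241.1*0.19 + 16.6*0.38 + 241.1*0.59 + 20.6*0.10 + 24*0.04 + 564.8*0.14 = 276.458 sabins.
Room volume: 2411.2 m³.
Sabine: RT60 = 0.161 × 2411.2 / 276.458 = 1.40 s.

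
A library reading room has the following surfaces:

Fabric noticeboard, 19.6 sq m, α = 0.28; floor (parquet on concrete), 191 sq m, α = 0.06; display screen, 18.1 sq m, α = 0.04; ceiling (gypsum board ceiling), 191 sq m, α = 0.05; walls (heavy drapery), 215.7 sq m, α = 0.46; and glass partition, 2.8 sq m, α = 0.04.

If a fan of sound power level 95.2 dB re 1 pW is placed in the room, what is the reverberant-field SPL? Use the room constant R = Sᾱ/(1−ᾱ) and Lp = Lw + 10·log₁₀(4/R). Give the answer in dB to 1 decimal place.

A = 126.556 sabins; S = 638.2 sq m.
ᾱ = 0.1983, so room constant R = A/(1−ᾱ) = 157.860 sq m.
Lp = 95.2 + 10·log₁₀(4/157.860) = 95.2 + (-15.96) = 79.2 dB.

79.2 dB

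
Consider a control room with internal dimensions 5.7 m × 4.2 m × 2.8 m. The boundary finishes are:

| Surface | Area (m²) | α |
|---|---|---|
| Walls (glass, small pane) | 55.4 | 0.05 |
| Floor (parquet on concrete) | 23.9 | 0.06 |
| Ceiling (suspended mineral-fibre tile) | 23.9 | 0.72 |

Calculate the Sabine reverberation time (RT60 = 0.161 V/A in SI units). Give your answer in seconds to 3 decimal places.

Summing Sᵢαᵢ: 2.770 + 1.434 + 17.208 → A = 21.412 sabins.
V = 5.7·4.2·2.8 = 67.032 m³.
RT60 = 0.161 · V / A = 0.161 × 67.032 / 21.412 = 0.504 s.

0.504 s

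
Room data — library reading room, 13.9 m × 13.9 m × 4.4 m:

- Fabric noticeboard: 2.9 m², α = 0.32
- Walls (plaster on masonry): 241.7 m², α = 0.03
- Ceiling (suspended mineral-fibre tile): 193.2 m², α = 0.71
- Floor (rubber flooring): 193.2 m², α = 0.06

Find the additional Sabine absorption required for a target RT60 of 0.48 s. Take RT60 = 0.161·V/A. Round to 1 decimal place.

128.2 sabins

Equivalent absorption area: A₁ = 2.9×0.32 + 241.7×0.03 + 193.2×0.71 + 193.2×0.06 = 156.943 m².
V = 850.124 m³. Required absorption A₂ = 0.161 × 850.124 / 0.48 = 285.146 sabins.
ΔA = A₂ − A₁ = 285.146 − 156.943 = 128.2 sabins.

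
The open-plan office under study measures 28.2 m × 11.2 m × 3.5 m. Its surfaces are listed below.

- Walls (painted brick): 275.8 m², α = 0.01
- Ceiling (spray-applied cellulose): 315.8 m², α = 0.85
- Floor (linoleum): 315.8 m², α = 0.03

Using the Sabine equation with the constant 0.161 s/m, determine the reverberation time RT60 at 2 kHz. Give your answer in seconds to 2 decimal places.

Equivalent absorption area: A = 275.8×0.01 + 315.8×0.85 + 315.8×0.03 = 280.662 m².
V = 28.2·11.2·3.5 = 1105.44 m³.
T = 0.161 V/A = 0.161·1105.44/280.662 = 0.63 s.

0.63 s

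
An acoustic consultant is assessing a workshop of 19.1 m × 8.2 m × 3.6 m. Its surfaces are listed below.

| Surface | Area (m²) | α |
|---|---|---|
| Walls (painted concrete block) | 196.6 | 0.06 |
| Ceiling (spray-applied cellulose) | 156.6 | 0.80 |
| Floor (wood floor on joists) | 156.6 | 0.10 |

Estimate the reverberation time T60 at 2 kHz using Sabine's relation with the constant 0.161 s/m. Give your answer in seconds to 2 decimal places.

Summing Sᵢαᵢ: 11.796 + 125.280 + 15.660 → A = 152.736 sabins.
V = 19.1·8.2·3.6 = 563.832 m³.
Sabine: RT60 = 0.161 × 563.832 / 152.736 = 0.59 s.

0.59 sec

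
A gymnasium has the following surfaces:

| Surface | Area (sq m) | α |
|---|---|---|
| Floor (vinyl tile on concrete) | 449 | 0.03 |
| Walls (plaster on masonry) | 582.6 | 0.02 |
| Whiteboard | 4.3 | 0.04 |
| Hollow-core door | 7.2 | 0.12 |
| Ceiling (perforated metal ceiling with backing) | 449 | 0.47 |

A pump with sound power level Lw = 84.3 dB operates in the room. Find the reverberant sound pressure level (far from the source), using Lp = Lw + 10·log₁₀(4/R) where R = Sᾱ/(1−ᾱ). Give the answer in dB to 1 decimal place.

65.8 dB

A = 237.188 sabins; S = 1492.1 sq m.
ᾱ = 0.1590, so room constant R = A/(1−ᾱ) = 282.031 sq m.
Lp = 84.3 + 10·log₁₀(4/282.031) = 84.3 + (-18.48) = 65.8 dB.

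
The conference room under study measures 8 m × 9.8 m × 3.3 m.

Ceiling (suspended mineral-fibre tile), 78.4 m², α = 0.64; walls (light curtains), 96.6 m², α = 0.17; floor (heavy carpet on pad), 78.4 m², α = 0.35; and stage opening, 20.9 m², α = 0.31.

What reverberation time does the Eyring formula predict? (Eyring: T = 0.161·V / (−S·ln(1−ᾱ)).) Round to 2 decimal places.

0.33 sec

S = Σ Sᵢ = 274.3 m².
Absorption A = 78.4·0.64 + 96.6·0.17 + 78.4·0.35 + 20.9·0.31 = 100.517 sabins.
ᾱ = 100.517 / 274.3 = 0.3664.
−S·ln(1−ᾱ) = −274.3 × ln(1 − 0.3664) = 125.173.
V = 8 × 9.8 × 3.3 = 258.72 m³.
RT60 = 0.161 × 258.72 / 125.173 = 0.33 s.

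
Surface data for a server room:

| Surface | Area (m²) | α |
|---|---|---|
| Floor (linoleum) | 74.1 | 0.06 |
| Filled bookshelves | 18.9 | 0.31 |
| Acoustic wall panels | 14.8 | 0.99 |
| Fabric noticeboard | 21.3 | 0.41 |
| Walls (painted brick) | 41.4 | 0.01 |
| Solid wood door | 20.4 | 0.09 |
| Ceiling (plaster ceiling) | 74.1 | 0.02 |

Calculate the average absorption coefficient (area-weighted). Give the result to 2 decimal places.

S = Σ Sᵢ = 74.1 + 18.9 + 14.8 + 21.3 + 41.4 + 20.4 + 74.1 = 265.0 m².
Σ(Sᵢαᵢ) = 74.1·0.06 + 18.9·0.31 + 14.8·0.99 + 21.3·0.41 + 41.4·0.01 + 20.4·0.09 + 74.1·0.02 = 37.422.
ᾱ = 37.422 / 265.0 = 0.14.

0.14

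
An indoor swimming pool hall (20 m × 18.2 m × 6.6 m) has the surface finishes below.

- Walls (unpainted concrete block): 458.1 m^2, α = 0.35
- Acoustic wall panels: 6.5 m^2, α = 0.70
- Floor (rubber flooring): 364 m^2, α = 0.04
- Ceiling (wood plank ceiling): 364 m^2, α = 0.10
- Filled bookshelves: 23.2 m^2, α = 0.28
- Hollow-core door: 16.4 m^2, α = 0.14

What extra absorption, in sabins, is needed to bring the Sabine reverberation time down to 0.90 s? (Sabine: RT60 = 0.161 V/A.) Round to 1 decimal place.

205.1 sabins

Equivalent absorption area: A₁ = 458.1×0.35 + 6.5×0.70 + 364×0.04 + 364×0.10 + 23.2×0.28 + 16.4×0.14 = 224.637 m^2.
For T = 0.90 s, need A₂ = 0.161·V/T = 0.161·2402.4/0.90 = 429.763 sabins.
Shortfall: 429.763 − 224.637 = 205.1 sabins.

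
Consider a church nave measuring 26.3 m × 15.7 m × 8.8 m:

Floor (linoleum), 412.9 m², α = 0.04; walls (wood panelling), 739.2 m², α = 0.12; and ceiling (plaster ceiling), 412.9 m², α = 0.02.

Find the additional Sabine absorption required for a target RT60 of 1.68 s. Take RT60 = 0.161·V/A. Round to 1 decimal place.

234.7 sabins

Total absorption A₁ = 412.9*0.04 + 739.2*0.12 + 412.9*0.02
  = 16.516 + 88.704 + 8.258 = 113.478 m² sabins.
For T = 1.68 s, need A₂ = 0.161·V/T = 0.161·3633.608/1.68 = 348.221 sabins.
ΔA = A₂ − A₁ = 348.221 − 113.478 = 234.7 sabins.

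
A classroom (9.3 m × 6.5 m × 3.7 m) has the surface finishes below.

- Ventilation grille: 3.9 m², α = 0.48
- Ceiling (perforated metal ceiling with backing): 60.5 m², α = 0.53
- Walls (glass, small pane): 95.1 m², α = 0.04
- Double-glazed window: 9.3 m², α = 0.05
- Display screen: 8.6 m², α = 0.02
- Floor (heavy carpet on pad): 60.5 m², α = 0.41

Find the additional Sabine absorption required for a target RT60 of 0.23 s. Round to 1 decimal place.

Total absorption A₁ = 3.9·0.48 + 60.5·0.53 + 95.1·0.04 + 9.3·0.05 + 8.6·0.02 + 60.5·0.41
  = 1.872 + 32.065 + 3.804 + 0.465 + 0.172 + 24.805 = 63.183 m² sabins.
Target A₂ = 0.161·223.665/0.23 = 156.565 sabins (V = 223.665 m³).
ΔA = A₂ − A₁ = 156.565 − 63.183 = 93.4 sabins.

93.4 sabins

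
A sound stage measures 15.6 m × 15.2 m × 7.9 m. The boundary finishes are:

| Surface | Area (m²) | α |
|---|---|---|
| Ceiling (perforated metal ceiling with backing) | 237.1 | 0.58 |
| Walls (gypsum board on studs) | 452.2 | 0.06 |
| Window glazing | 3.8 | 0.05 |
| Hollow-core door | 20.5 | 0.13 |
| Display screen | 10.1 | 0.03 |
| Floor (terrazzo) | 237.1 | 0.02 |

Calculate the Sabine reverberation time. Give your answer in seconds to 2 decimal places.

Summing Sᵢαᵢ: 137.518 + 27.132 + 0.190 + 2.665 + 0.303 + 4.742 → A = 172.550 sabins.
Volume V = 15.6 × 15.2 × 7.9 = 1873.248 m³.
Sabine: RT60 = 0.161 × 1873.248 / 172.550 = 1.75 s.

1.75 s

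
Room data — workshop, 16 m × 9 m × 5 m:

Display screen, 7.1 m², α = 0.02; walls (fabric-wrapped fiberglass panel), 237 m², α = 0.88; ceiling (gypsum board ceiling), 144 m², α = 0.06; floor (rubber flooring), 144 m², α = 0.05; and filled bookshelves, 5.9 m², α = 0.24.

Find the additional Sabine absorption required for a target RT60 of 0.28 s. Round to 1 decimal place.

Total absorption A₁ = 7.1·0.02 + 237·0.88 + 144·0.06 + 144·0.05 + 5.9·0.24
  = 0.142 + 208.560 + 8.640 + 7.200 + 1.416 = 225.958 m² sabins.
For T = 0.28 s, need A₂ = 0.161·V/T = 0.161·720/0.28 = 414.000 sabins.
Shortfall: 414.000 − 225.958 = 188.0 sabins.

188.0 sabins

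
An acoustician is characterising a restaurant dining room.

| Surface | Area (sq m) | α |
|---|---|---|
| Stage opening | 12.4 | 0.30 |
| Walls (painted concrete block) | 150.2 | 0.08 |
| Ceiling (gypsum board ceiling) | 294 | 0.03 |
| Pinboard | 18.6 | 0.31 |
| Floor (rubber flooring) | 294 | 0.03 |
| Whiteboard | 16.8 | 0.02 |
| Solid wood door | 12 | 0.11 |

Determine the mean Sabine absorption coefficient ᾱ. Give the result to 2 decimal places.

S = Σ Sᵢ = 12.4 + 150.2 + 294 + 18.6 + 294 + 16.8 + 12 = 798.0 sq m.
Σ(Sᵢαᵢ) = 12.4×0.30 + 150.2×0.08 + 294×0.03 + 18.6×0.31 + 294×0.03 + 16.8×0.02 + 12×0.11 = 40.798.
ᾱ = A/S = 0.05.

0.05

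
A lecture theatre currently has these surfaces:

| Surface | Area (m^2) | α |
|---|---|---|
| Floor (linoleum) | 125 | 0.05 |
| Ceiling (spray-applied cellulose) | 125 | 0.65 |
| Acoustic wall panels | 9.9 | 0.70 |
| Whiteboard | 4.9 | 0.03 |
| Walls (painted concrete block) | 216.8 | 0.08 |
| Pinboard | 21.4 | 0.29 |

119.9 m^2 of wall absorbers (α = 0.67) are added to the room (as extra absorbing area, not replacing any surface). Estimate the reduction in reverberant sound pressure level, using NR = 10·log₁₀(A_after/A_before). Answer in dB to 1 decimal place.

2.3 dB

Summing Sᵢαᵢ: 6.250 + 81.250 + 6.930 + 0.147 + 17.344 + 6.206 → A_before = 118.127 sabins.
Treatment contributes 119.9·0.67 = 80.333 sabins.
A_after = 118.127 + 80.333 = 198.460 sabins.
Reduction = 10 log₁₀(A_after/A_before) = 10 log₁₀(1.6801) = 2.3 dB.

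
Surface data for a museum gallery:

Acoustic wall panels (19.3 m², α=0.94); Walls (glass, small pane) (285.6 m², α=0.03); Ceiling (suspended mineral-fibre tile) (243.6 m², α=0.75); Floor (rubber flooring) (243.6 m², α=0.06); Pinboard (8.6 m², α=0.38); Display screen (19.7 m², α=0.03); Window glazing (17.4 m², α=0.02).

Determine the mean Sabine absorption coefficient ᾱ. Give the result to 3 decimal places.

Total surface area S = 837.8 m².
A = 19.3*0.94 + 285.6*0.03 + 243.6*0.75 + 243.6*0.06 + 8.6*0.38 + 19.7*0.03 + 17.4*0.02 = 228.233 sabins.
ᾱ = 228.233 / 837.8 = 0.272.

0.272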